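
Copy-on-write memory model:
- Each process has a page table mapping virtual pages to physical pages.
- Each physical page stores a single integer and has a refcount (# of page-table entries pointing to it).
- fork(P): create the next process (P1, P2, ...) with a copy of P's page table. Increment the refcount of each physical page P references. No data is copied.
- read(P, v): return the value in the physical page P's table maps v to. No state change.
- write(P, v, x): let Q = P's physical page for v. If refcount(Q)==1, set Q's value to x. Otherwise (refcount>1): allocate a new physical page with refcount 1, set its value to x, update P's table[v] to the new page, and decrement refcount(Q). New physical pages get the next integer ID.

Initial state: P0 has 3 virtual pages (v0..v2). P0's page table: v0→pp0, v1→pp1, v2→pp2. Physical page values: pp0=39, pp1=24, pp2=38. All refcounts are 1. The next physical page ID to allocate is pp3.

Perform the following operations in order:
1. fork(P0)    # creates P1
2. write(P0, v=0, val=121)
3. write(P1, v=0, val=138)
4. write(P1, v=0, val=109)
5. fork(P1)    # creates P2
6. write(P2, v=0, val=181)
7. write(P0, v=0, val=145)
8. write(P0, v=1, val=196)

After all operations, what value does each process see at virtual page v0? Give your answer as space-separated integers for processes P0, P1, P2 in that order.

Answer: 145 109 181

Derivation:
Op 1: fork(P0) -> P1. 3 ppages; refcounts: pp0:2 pp1:2 pp2:2
Op 2: write(P0, v0, 121). refcount(pp0)=2>1 -> COPY to pp3. 4 ppages; refcounts: pp0:1 pp1:2 pp2:2 pp3:1
Op 3: write(P1, v0, 138). refcount(pp0)=1 -> write in place. 4 ppages; refcounts: pp0:1 pp1:2 pp2:2 pp3:1
Op 4: write(P1, v0, 109). refcount(pp0)=1 -> write in place. 4 ppages; refcounts: pp0:1 pp1:2 pp2:2 pp3:1
Op 5: fork(P1) -> P2. 4 ppages; refcounts: pp0:2 pp1:3 pp2:3 pp3:1
Op 6: write(P2, v0, 181). refcount(pp0)=2>1 -> COPY to pp4. 5 ppages; refcounts: pp0:1 pp1:3 pp2:3 pp3:1 pp4:1
Op 7: write(P0, v0, 145). refcount(pp3)=1 -> write in place. 5 ppages; refcounts: pp0:1 pp1:3 pp2:3 pp3:1 pp4:1
Op 8: write(P0, v1, 196). refcount(pp1)=3>1 -> COPY to pp5. 6 ppages; refcounts: pp0:1 pp1:2 pp2:3 pp3:1 pp4:1 pp5:1
P0: v0 -> pp3 = 145
P1: v0 -> pp0 = 109
P2: v0 -> pp4 = 181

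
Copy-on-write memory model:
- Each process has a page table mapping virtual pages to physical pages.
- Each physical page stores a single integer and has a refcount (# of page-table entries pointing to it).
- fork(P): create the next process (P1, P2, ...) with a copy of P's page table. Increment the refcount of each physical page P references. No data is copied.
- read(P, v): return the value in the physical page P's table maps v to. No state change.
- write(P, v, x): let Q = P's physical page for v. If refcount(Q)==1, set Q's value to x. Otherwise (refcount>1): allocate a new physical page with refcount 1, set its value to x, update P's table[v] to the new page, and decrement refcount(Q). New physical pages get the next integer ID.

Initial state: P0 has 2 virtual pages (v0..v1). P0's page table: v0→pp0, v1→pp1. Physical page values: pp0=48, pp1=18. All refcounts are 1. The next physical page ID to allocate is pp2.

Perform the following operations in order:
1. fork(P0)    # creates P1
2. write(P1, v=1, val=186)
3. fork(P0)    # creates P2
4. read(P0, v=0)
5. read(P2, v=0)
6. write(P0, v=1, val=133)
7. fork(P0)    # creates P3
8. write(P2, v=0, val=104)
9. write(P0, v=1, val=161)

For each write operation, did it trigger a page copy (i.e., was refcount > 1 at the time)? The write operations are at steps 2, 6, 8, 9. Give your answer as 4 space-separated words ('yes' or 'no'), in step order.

Op 1: fork(P0) -> P1. 2 ppages; refcounts: pp0:2 pp1:2
Op 2: write(P1, v1, 186). refcount(pp1)=2>1 -> COPY to pp2. 3 ppages; refcounts: pp0:2 pp1:1 pp2:1
Op 3: fork(P0) -> P2. 3 ppages; refcounts: pp0:3 pp1:2 pp2:1
Op 4: read(P0, v0) -> 48. No state change.
Op 5: read(P2, v0) -> 48. No state change.
Op 6: write(P0, v1, 133). refcount(pp1)=2>1 -> COPY to pp3. 4 ppages; refcounts: pp0:3 pp1:1 pp2:1 pp3:1
Op 7: fork(P0) -> P3. 4 ppages; refcounts: pp0:4 pp1:1 pp2:1 pp3:2
Op 8: write(P2, v0, 104). refcount(pp0)=4>1 -> COPY to pp4. 5 ppages; refcounts: pp0:3 pp1:1 pp2:1 pp3:2 pp4:1
Op 9: write(P0, v1, 161). refcount(pp3)=2>1 -> COPY to pp5. 6 ppages; refcounts: pp0:3 pp1:1 pp2:1 pp3:1 pp4:1 pp5:1

yes yes yes yes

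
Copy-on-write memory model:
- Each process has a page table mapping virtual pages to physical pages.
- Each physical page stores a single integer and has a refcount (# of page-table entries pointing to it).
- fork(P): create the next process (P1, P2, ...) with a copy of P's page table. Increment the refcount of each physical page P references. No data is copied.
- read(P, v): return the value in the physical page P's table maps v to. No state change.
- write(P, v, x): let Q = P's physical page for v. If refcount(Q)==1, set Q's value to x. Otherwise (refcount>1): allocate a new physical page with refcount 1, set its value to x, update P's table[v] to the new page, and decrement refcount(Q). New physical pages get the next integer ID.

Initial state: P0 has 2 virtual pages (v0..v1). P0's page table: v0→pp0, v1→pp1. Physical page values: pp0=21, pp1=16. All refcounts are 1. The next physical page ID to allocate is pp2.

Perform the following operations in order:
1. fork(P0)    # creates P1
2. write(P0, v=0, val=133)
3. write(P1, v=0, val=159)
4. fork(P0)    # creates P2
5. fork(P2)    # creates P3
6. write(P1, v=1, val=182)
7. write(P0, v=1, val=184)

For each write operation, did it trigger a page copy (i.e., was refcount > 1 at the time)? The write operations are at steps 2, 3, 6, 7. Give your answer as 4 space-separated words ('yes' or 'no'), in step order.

Op 1: fork(P0) -> P1. 2 ppages; refcounts: pp0:2 pp1:2
Op 2: write(P0, v0, 133). refcount(pp0)=2>1 -> COPY to pp2. 3 ppages; refcounts: pp0:1 pp1:2 pp2:1
Op 3: write(P1, v0, 159). refcount(pp0)=1 -> write in place. 3 ppages; refcounts: pp0:1 pp1:2 pp2:1
Op 4: fork(P0) -> P2. 3 ppages; refcounts: pp0:1 pp1:3 pp2:2
Op 5: fork(P2) -> P3. 3 ppages; refcounts: pp0:1 pp1:4 pp2:3
Op 6: write(P1, v1, 182). refcount(pp1)=4>1 -> COPY to pp3. 4 ppages; refcounts: pp0:1 pp1:3 pp2:3 pp3:1
Op 7: write(P0, v1, 184). refcount(pp1)=3>1 -> COPY to pp4. 5 ppages; refcounts: pp0:1 pp1:2 pp2:3 pp3:1 pp4:1

yes no yes yes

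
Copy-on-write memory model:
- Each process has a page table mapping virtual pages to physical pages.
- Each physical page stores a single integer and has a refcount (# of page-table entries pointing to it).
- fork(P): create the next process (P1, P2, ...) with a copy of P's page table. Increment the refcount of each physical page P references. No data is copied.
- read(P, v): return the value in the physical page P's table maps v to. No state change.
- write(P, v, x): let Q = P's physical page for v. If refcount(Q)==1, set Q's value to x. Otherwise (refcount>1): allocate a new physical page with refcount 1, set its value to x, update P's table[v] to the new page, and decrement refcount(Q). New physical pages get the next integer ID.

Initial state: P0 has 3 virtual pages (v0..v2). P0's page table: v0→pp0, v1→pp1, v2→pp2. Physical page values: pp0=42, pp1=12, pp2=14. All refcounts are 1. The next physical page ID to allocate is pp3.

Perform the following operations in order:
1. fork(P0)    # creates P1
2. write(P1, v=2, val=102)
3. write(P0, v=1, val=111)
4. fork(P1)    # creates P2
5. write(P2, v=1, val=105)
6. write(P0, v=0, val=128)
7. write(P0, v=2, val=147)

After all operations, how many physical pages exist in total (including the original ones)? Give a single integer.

Op 1: fork(P0) -> P1. 3 ppages; refcounts: pp0:2 pp1:2 pp2:2
Op 2: write(P1, v2, 102). refcount(pp2)=2>1 -> COPY to pp3. 4 ppages; refcounts: pp0:2 pp1:2 pp2:1 pp3:1
Op 3: write(P0, v1, 111). refcount(pp1)=2>1 -> COPY to pp4. 5 ppages; refcounts: pp0:2 pp1:1 pp2:1 pp3:1 pp4:1
Op 4: fork(P1) -> P2. 5 ppages; refcounts: pp0:3 pp1:2 pp2:1 pp3:2 pp4:1
Op 5: write(P2, v1, 105). refcount(pp1)=2>1 -> COPY to pp5. 6 ppages; refcounts: pp0:3 pp1:1 pp2:1 pp3:2 pp4:1 pp5:1
Op 6: write(P0, v0, 128). refcount(pp0)=3>1 -> COPY to pp6. 7 ppages; refcounts: pp0:2 pp1:1 pp2:1 pp3:2 pp4:1 pp5:1 pp6:1
Op 7: write(P0, v2, 147). refcount(pp2)=1 -> write in place. 7 ppages; refcounts: pp0:2 pp1:1 pp2:1 pp3:2 pp4:1 pp5:1 pp6:1

Answer: 7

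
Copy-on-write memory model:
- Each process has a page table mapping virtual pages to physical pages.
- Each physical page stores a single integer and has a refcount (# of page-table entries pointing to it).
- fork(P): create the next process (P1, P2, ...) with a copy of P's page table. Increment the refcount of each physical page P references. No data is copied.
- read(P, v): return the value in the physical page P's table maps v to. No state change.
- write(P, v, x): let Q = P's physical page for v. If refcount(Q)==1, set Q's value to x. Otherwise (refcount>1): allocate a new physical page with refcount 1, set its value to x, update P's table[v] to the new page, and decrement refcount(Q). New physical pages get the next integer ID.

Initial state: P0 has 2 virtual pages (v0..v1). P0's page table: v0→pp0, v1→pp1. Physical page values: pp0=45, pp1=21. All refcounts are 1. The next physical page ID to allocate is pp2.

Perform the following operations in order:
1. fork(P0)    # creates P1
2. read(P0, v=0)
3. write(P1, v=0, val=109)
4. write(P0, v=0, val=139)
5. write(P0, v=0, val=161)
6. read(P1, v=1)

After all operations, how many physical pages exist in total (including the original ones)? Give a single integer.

Answer: 3

Derivation:
Op 1: fork(P0) -> P1. 2 ppages; refcounts: pp0:2 pp1:2
Op 2: read(P0, v0) -> 45. No state change.
Op 3: write(P1, v0, 109). refcount(pp0)=2>1 -> COPY to pp2. 3 ppages; refcounts: pp0:1 pp1:2 pp2:1
Op 4: write(P0, v0, 139). refcount(pp0)=1 -> write in place. 3 ppages; refcounts: pp0:1 pp1:2 pp2:1
Op 5: write(P0, v0, 161). refcount(pp0)=1 -> write in place. 3 ppages; refcounts: pp0:1 pp1:2 pp2:1
Op 6: read(P1, v1) -> 21. No state change.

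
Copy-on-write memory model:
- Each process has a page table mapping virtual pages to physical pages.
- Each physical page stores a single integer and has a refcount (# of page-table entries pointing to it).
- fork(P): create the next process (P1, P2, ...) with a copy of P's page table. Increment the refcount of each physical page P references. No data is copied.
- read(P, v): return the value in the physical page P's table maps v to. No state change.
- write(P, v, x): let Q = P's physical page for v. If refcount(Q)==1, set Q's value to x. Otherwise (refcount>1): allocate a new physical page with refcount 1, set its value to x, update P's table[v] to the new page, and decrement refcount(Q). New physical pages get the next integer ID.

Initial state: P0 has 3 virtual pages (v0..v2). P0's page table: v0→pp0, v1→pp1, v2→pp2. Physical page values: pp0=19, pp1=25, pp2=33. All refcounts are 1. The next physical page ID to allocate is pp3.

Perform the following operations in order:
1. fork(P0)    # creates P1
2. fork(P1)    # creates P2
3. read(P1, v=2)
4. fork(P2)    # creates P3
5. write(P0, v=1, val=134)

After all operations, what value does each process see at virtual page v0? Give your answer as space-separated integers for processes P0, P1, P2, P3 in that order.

Answer: 19 19 19 19

Derivation:
Op 1: fork(P0) -> P1. 3 ppages; refcounts: pp0:2 pp1:2 pp2:2
Op 2: fork(P1) -> P2. 3 ppages; refcounts: pp0:3 pp1:3 pp2:3
Op 3: read(P1, v2) -> 33. No state change.
Op 4: fork(P2) -> P3. 3 ppages; refcounts: pp0:4 pp1:4 pp2:4
Op 5: write(P0, v1, 134). refcount(pp1)=4>1 -> COPY to pp3. 4 ppages; refcounts: pp0:4 pp1:3 pp2:4 pp3:1
P0: v0 -> pp0 = 19
P1: v0 -> pp0 = 19
P2: v0 -> pp0 = 19
P3: v0 -> pp0 = 19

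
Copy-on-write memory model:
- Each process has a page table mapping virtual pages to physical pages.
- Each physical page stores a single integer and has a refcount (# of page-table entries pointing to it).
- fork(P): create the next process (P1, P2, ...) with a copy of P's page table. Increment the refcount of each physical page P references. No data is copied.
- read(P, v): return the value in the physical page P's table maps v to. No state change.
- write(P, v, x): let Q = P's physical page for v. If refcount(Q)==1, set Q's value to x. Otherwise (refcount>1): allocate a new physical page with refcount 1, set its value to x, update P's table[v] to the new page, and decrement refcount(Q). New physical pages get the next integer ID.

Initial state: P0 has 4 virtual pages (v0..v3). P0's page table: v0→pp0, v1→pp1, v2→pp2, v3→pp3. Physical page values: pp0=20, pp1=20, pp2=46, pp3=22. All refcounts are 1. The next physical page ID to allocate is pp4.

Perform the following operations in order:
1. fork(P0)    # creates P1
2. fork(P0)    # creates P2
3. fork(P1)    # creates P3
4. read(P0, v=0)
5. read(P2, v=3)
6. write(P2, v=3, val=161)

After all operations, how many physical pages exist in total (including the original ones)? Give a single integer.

Answer: 5

Derivation:
Op 1: fork(P0) -> P1. 4 ppages; refcounts: pp0:2 pp1:2 pp2:2 pp3:2
Op 2: fork(P0) -> P2. 4 ppages; refcounts: pp0:3 pp1:3 pp2:3 pp3:3
Op 3: fork(P1) -> P3. 4 ppages; refcounts: pp0:4 pp1:4 pp2:4 pp3:4
Op 4: read(P0, v0) -> 20. No state change.
Op 5: read(P2, v3) -> 22. No state change.
Op 6: write(P2, v3, 161). refcount(pp3)=4>1 -> COPY to pp4. 5 ppages; refcounts: pp0:4 pp1:4 pp2:4 pp3:3 pp4:1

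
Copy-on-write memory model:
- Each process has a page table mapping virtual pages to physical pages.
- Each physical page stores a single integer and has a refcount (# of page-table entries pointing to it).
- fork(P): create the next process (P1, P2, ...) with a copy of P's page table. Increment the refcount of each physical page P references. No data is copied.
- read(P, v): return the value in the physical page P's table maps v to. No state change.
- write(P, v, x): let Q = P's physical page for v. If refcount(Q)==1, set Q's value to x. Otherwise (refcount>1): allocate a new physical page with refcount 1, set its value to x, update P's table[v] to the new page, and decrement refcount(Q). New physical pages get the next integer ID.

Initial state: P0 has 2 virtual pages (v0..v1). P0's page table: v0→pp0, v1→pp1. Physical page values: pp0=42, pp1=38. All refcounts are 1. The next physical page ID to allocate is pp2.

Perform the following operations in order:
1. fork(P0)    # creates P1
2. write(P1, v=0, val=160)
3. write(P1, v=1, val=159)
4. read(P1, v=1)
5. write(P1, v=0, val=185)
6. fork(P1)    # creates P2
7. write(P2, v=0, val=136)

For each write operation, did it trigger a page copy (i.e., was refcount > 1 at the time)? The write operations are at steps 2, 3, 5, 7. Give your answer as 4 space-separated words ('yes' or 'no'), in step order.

Op 1: fork(P0) -> P1. 2 ppages; refcounts: pp0:2 pp1:2
Op 2: write(P1, v0, 160). refcount(pp0)=2>1 -> COPY to pp2. 3 ppages; refcounts: pp0:1 pp1:2 pp2:1
Op 3: write(P1, v1, 159). refcount(pp1)=2>1 -> COPY to pp3. 4 ppages; refcounts: pp0:1 pp1:1 pp2:1 pp3:1
Op 4: read(P1, v1) -> 159. No state change.
Op 5: write(P1, v0, 185). refcount(pp2)=1 -> write in place. 4 ppages; refcounts: pp0:1 pp1:1 pp2:1 pp3:1
Op 6: fork(P1) -> P2. 4 ppages; refcounts: pp0:1 pp1:1 pp2:2 pp3:2
Op 7: write(P2, v0, 136). refcount(pp2)=2>1 -> COPY to pp4. 5 ppages; refcounts: pp0:1 pp1:1 pp2:1 pp3:2 pp4:1

yes yes no yes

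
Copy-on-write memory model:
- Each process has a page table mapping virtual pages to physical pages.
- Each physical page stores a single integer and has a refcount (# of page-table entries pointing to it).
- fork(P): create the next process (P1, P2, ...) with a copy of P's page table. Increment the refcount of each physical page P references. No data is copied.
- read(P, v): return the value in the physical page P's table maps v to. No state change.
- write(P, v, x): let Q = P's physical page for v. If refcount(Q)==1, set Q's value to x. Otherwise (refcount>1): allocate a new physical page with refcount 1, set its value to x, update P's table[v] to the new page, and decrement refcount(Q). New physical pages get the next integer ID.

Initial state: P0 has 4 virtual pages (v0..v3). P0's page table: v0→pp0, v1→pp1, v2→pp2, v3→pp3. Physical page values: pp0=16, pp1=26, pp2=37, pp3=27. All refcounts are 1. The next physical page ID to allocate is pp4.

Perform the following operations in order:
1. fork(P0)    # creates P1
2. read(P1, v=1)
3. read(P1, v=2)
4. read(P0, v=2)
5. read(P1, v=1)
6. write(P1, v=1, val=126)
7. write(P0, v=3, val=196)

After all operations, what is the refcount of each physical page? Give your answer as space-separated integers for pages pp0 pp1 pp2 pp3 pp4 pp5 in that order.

Answer: 2 1 2 1 1 1

Derivation:
Op 1: fork(P0) -> P1. 4 ppages; refcounts: pp0:2 pp1:2 pp2:2 pp3:2
Op 2: read(P1, v1) -> 26. No state change.
Op 3: read(P1, v2) -> 37. No state change.
Op 4: read(P0, v2) -> 37. No state change.
Op 5: read(P1, v1) -> 26. No state change.
Op 6: write(P1, v1, 126). refcount(pp1)=2>1 -> COPY to pp4. 5 ppages; refcounts: pp0:2 pp1:1 pp2:2 pp3:2 pp4:1
Op 7: write(P0, v3, 196). refcount(pp3)=2>1 -> COPY to pp5. 6 ppages; refcounts: pp0:2 pp1:1 pp2:2 pp3:1 pp4:1 pp5:1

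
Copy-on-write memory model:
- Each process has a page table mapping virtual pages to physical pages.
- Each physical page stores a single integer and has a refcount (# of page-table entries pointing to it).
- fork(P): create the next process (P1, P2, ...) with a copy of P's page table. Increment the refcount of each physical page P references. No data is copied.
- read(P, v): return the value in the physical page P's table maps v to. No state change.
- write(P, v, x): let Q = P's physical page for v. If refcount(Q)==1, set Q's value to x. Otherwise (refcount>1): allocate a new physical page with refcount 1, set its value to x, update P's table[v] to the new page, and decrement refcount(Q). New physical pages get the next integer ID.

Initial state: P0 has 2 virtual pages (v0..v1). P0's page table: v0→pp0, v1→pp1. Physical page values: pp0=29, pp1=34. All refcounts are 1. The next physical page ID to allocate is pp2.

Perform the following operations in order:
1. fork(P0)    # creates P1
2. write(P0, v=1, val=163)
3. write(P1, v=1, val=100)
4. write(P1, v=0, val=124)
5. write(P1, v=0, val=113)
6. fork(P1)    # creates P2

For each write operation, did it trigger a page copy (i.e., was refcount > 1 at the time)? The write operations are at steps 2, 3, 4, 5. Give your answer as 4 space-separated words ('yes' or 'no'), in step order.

Op 1: fork(P0) -> P1. 2 ppages; refcounts: pp0:2 pp1:2
Op 2: write(P0, v1, 163). refcount(pp1)=2>1 -> COPY to pp2. 3 ppages; refcounts: pp0:2 pp1:1 pp2:1
Op 3: write(P1, v1, 100). refcount(pp1)=1 -> write in place. 3 ppages; refcounts: pp0:2 pp1:1 pp2:1
Op 4: write(P1, v0, 124). refcount(pp0)=2>1 -> COPY to pp3. 4 ppages; refcounts: pp0:1 pp1:1 pp2:1 pp3:1
Op 5: write(P1, v0, 113). refcount(pp3)=1 -> write in place. 4 ppages; refcounts: pp0:1 pp1:1 pp2:1 pp3:1
Op 6: fork(P1) -> P2. 4 ppages; refcounts: pp0:1 pp1:2 pp2:1 pp3:2

yes no yes no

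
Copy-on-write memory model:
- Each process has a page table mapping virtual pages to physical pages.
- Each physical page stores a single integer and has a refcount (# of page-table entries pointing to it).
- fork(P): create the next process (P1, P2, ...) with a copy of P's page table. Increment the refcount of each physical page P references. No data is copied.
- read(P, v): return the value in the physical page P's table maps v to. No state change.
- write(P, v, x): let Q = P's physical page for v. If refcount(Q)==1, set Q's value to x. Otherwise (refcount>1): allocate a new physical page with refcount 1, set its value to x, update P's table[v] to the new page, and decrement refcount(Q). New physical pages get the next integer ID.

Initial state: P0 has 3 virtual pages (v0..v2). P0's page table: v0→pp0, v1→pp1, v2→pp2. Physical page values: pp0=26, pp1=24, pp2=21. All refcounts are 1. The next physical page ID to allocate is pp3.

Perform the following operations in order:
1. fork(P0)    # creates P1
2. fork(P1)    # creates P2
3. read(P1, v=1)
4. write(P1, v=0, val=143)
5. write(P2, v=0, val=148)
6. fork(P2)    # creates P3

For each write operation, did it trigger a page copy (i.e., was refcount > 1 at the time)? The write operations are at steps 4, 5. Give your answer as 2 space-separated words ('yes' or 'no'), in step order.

Op 1: fork(P0) -> P1. 3 ppages; refcounts: pp0:2 pp1:2 pp2:2
Op 2: fork(P1) -> P2. 3 ppages; refcounts: pp0:3 pp1:3 pp2:3
Op 3: read(P1, v1) -> 24. No state change.
Op 4: write(P1, v0, 143). refcount(pp0)=3>1 -> COPY to pp3. 4 ppages; refcounts: pp0:2 pp1:3 pp2:3 pp3:1
Op 5: write(P2, v0, 148). refcount(pp0)=2>1 -> COPY to pp4. 5 ppages; refcounts: pp0:1 pp1:3 pp2:3 pp3:1 pp4:1
Op 6: fork(P2) -> P3. 5 ppages; refcounts: pp0:1 pp1:4 pp2:4 pp3:1 pp4:2

yes yes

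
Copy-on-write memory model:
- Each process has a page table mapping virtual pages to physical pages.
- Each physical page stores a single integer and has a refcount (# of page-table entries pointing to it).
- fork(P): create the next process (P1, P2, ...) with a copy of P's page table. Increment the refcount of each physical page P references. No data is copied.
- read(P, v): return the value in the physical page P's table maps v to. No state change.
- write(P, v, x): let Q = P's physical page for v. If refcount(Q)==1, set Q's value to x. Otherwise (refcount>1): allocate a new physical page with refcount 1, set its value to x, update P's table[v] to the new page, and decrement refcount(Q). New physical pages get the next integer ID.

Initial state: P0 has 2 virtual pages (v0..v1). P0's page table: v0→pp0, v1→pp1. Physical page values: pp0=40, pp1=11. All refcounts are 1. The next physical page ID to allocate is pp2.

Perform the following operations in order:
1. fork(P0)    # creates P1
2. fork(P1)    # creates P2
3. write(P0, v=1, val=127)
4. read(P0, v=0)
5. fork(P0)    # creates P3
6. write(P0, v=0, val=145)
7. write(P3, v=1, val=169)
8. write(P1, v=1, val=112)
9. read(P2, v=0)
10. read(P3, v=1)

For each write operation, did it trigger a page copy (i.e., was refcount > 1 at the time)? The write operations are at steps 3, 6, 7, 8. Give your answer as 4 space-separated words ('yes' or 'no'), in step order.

Op 1: fork(P0) -> P1. 2 ppages; refcounts: pp0:2 pp1:2
Op 2: fork(P1) -> P2. 2 ppages; refcounts: pp0:3 pp1:3
Op 3: write(P0, v1, 127). refcount(pp1)=3>1 -> COPY to pp2. 3 ppages; refcounts: pp0:3 pp1:2 pp2:1
Op 4: read(P0, v0) -> 40. No state change.
Op 5: fork(P0) -> P3. 3 ppages; refcounts: pp0:4 pp1:2 pp2:2
Op 6: write(P0, v0, 145). refcount(pp0)=4>1 -> COPY to pp3. 4 ppages; refcounts: pp0:3 pp1:2 pp2:2 pp3:1
Op 7: write(P3, v1, 169). refcount(pp2)=2>1 -> COPY to pp4. 5 ppages; refcounts: pp0:3 pp1:2 pp2:1 pp3:1 pp4:1
Op 8: write(P1, v1, 112). refcount(pp1)=2>1 -> COPY to pp5. 6 ppages; refcounts: pp0:3 pp1:1 pp2:1 pp3:1 pp4:1 pp5:1
Op 9: read(P2, v0) -> 40. No state change.
Op 10: read(P3, v1) -> 169. No state change.

yes yes yes yes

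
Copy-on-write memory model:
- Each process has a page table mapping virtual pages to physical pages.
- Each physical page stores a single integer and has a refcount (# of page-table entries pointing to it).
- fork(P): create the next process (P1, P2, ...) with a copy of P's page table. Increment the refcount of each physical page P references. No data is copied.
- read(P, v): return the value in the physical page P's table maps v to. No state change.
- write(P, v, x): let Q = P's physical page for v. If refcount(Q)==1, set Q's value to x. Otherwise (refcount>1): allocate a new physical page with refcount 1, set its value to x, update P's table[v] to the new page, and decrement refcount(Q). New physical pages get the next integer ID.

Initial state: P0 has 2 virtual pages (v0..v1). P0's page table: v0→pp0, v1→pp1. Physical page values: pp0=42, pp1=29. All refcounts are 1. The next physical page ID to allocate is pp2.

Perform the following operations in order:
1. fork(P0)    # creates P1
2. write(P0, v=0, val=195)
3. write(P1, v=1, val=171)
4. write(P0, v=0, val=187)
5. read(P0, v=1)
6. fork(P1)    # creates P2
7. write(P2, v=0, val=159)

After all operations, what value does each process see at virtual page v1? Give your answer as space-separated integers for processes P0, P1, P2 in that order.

Answer: 29 171 171

Derivation:
Op 1: fork(P0) -> P1. 2 ppages; refcounts: pp0:2 pp1:2
Op 2: write(P0, v0, 195). refcount(pp0)=2>1 -> COPY to pp2. 3 ppages; refcounts: pp0:1 pp1:2 pp2:1
Op 3: write(P1, v1, 171). refcount(pp1)=2>1 -> COPY to pp3. 4 ppages; refcounts: pp0:1 pp1:1 pp2:1 pp3:1
Op 4: write(P0, v0, 187). refcount(pp2)=1 -> write in place. 4 ppages; refcounts: pp0:1 pp1:1 pp2:1 pp3:1
Op 5: read(P0, v1) -> 29. No state change.
Op 6: fork(P1) -> P2. 4 ppages; refcounts: pp0:2 pp1:1 pp2:1 pp3:2
Op 7: write(P2, v0, 159). refcount(pp0)=2>1 -> COPY to pp4. 5 ppages; refcounts: pp0:1 pp1:1 pp2:1 pp3:2 pp4:1
P0: v1 -> pp1 = 29
P1: v1 -> pp3 = 171
P2: v1 -> pp3 = 171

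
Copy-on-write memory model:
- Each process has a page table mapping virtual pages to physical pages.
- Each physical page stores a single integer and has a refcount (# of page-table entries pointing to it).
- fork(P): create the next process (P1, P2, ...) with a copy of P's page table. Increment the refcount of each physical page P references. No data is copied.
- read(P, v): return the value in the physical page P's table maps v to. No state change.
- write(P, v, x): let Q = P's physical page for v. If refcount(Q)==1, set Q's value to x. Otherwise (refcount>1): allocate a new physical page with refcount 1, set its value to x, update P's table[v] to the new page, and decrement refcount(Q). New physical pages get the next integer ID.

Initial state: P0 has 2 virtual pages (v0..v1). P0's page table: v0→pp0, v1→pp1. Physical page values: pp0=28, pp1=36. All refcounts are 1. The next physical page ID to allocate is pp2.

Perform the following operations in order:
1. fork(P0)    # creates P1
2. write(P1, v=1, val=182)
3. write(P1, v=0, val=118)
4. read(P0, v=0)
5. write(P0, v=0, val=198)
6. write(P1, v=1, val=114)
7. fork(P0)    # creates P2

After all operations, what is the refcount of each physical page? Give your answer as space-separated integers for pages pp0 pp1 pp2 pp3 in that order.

Answer: 2 2 1 1

Derivation:
Op 1: fork(P0) -> P1. 2 ppages; refcounts: pp0:2 pp1:2
Op 2: write(P1, v1, 182). refcount(pp1)=2>1 -> COPY to pp2. 3 ppages; refcounts: pp0:2 pp1:1 pp2:1
Op 3: write(P1, v0, 118). refcount(pp0)=2>1 -> COPY to pp3. 4 ppages; refcounts: pp0:1 pp1:1 pp2:1 pp3:1
Op 4: read(P0, v0) -> 28. No state change.
Op 5: write(P0, v0, 198). refcount(pp0)=1 -> write in place. 4 ppages; refcounts: pp0:1 pp1:1 pp2:1 pp3:1
Op 6: write(P1, v1, 114). refcount(pp2)=1 -> write in place. 4 ppages; refcounts: pp0:1 pp1:1 pp2:1 pp3:1
Op 7: fork(P0) -> P2. 4 ppages; refcounts: pp0:2 pp1:2 pp2:1 pp3:1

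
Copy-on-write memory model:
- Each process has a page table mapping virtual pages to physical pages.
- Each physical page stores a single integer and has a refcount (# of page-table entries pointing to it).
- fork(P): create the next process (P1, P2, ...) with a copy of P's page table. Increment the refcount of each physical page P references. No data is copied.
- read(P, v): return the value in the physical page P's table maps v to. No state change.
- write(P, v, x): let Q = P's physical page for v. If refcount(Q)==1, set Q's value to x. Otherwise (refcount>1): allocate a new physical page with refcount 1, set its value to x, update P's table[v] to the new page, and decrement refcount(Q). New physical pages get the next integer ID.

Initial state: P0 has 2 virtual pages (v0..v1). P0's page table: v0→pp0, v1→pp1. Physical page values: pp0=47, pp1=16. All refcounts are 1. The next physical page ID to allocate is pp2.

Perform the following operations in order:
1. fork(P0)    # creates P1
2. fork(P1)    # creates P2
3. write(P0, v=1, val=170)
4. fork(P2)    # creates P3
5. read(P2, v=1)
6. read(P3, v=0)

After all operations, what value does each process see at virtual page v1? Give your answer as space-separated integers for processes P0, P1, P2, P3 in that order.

Op 1: fork(P0) -> P1. 2 ppages; refcounts: pp0:2 pp1:2
Op 2: fork(P1) -> P2. 2 ppages; refcounts: pp0:3 pp1:3
Op 3: write(P0, v1, 170). refcount(pp1)=3>1 -> COPY to pp2. 3 ppages; refcounts: pp0:3 pp1:2 pp2:1
Op 4: fork(P2) -> P3. 3 ppages; refcounts: pp0:4 pp1:3 pp2:1
Op 5: read(P2, v1) -> 16. No state change.
Op 6: read(P3, v0) -> 47. No state change.
P0: v1 -> pp2 = 170
P1: v1 -> pp1 = 16
P2: v1 -> pp1 = 16
P3: v1 -> pp1 = 16

Answer: 170 16 16 16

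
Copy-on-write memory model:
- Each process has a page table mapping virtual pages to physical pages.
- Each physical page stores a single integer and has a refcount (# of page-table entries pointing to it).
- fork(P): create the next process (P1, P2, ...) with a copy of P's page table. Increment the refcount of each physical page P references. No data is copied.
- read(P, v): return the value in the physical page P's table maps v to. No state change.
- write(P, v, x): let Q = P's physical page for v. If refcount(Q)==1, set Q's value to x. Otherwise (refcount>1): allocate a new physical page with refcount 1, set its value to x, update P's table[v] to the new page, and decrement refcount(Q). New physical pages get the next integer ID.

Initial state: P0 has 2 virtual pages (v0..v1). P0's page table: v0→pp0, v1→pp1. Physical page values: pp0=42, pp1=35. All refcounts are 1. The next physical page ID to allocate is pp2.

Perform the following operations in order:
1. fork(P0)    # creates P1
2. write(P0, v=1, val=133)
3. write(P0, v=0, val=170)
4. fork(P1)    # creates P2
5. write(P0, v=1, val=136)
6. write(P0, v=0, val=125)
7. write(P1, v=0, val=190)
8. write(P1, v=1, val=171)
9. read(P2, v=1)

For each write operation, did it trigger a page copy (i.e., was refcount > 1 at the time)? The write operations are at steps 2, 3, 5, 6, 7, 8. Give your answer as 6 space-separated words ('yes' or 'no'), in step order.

Op 1: fork(P0) -> P1. 2 ppages; refcounts: pp0:2 pp1:2
Op 2: write(P0, v1, 133). refcount(pp1)=2>1 -> COPY to pp2. 3 ppages; refcounts: pp0:2 pp1:1 pp2:1
Op 3: write(P0, v0, 170). refcount(pp0)=2>1 -> COPY to pp3. 4 ppages; refcounts: pp0:1 pp1:1 pp2:1 pp3:1
Op 4: fork(P1) -> P2. 4 ppages; refcounts: pp0:2 pp1:2 pp2:1 pp3:1
Op 5: write(P0, v1, 136). refcount(pp2)=1 -> write in place. 4 ppages; refcounts: pp0:2 pp1:2 pp2:1 pp3:1
Op 6: write(P0, v0, 125). refcount(pp3)=1 -> write in place. 4 ppages; refcounts: pp0:2 pp1:2 pp2:1 pp3:1
Op 7: write(P1, v0, 190). refcount(pp0)=2>1 -> COPY to pp4. 5 ppages; refcounts: pp0:1 pp1:2 pp2:1 pp3:1 pp4:1
Op 8: write(P1, v1, 171). refcount(pp1)=2>1 -> COPY to pp5. 6 ppages; refcounts: pp0:1 pp1:1 pp2:1 pp3:1 pp4:1 pp5:1
Op 9: read(P2, v1) -> 35. No state change.

yes yes no no yes yes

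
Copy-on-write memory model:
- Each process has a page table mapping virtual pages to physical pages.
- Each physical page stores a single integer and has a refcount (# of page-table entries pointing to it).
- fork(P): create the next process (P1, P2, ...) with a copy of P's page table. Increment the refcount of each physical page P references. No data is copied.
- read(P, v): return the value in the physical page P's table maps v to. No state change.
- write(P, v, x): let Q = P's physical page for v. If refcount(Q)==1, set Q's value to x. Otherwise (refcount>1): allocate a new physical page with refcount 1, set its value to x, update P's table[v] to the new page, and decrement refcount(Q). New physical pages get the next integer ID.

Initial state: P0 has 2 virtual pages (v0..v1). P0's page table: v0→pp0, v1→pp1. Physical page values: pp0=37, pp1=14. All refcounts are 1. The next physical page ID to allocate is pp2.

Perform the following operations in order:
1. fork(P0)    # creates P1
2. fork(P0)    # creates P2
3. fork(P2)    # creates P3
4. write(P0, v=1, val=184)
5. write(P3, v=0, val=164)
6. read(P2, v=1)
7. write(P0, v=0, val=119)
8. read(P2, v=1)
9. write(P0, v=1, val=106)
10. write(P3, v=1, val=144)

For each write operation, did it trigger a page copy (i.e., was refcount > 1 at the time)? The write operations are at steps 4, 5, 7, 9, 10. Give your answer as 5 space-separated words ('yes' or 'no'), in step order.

Op 1: fork(P0) -> P1. 2 ppages; refcounts: pp0:2 pp1:2
Op 2: fork(P0) -> P2. 2 ppages; refcounts: pp0:3 pp1:3
Op 3: fork(P2) -> P3. 2 ppages; refcounts: pp0:4 pp1:4
Op 4: write(P0, v1, 184). refcount(pp1)=4>1 -> COPY to pp2. 3 ppages; refcounts: pp0:4 pp1:3 pp2:1
Op 5: write(P3, v0, 164). refcount(pp0)=4>1 -> COPY to pp3. 4 ppages; refcounts: pp0:3 pp1:3 pp2:1 pp3:1
Op 6: read(P2, v1) -> 14. No state change.
Op 7: write(P0, v0, 119). refcount(pp0)=3>1 -> COPY to pp4. 5 ppages; refcounts: pp0:2 pp1:3 pp2:1 pp3:1 pp4:1
Op 8: read(P2, v1) -> 14. No state change.
Op 9: write(P0, v1, 106). refcount(pp2)=1 -> write in place. 5 ppages; refcounts: pp0:2 pp1:3 pp2:1 pp3:1 pp4:1
Op 10: write(P3, v1, 144). refcount(pp1)=3>1 -> COPY to pp5. 6 ppages; refcounts: pp0:2 pp1:2 pp2:1 pp3:1 pp4:1 pp5:1

yes yes yes no yes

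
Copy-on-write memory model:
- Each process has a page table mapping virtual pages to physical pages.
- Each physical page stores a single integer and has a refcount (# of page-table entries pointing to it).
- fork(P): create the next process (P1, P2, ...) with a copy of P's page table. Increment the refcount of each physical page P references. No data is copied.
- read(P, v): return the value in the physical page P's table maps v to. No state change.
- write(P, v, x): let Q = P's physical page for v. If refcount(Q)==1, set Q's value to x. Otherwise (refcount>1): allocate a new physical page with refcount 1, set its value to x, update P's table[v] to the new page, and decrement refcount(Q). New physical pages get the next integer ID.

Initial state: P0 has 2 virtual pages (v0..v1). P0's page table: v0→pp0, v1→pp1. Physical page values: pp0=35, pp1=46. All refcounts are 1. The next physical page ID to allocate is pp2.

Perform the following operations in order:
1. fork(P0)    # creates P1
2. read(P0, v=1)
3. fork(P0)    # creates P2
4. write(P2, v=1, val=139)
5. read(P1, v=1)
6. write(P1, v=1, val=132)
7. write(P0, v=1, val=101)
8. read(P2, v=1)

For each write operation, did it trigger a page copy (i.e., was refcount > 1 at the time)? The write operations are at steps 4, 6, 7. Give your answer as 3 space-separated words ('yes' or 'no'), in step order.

Op 1: fork(P0) -> P1. 2 ppages; refcounts: pp0:2 pp1:2
Op 2: read(P0, v1) -> 46. No state change.
Op 3: fork(P0) -> P2. 2 ppages; refcounts: pp0:3 pp1:3
Op 4: write(P2, v1, 139). refcount(pp1)=3>1 -> COPY to pp2. 3 ppages; refcounts: pp0:3 pp1:2 pp2:1
Op 5: read(P1, v1) -> 46. No state change.
Op 6: write(P1, v1, 132). refcount(pp1)=2>1 -> COPY to pp3. 4 ppages; refcounts: pp0:3 pp1:1 pp2:1 pp3:1
Op 7: write(P0, v1, 101). refcount(pp1)=1 -> write in place. 4 ppages; refcounts: pp0:3 pp1:1 pp2:1 pp3:1
Op 8: read(P2, v1) -> 139. No state change.

yes yes no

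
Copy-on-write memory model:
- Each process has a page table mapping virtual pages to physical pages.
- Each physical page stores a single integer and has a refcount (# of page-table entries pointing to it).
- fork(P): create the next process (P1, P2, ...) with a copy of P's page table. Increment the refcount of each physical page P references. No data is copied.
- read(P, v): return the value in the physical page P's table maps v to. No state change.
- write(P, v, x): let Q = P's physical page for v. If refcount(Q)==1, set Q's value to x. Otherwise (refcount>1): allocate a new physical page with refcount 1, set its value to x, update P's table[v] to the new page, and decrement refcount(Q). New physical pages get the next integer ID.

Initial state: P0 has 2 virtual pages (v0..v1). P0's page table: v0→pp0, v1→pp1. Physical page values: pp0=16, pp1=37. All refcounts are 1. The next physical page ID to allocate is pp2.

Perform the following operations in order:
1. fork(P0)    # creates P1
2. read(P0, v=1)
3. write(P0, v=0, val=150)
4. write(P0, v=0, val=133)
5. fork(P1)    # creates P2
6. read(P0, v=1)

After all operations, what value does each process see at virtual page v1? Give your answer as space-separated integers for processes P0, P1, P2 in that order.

Op 1: fork(P0) -> P1. 2 ppages; refcounts: pp0:2 pp1:2
Op 2: read(P0, v1) -> 37. No state change.
Op 3: write(P0, v0, 150). refcount(pp0)=2>1 -> COPY to pp2. 3 ppages; refcounts: pp0:1 pp1:2 pp2:1
Op 4: write(P0, v0, 133). refcount(pp2)=1 -> write in place. 3 ppages; refcounts: pp0:1 pp1:2 pp2:1
Op 5: fork(P1) -> P2. 3 ppages; refcounts: pp0:2 pp1:3 pp2:1
Op 6: read(P0, v1) -> 37. No state change.
P0: v1 -> pp1 = 37
P1: v1 -> pp1 = 37
P2: v1 -> pp1 = 37

Answer: 37 37 37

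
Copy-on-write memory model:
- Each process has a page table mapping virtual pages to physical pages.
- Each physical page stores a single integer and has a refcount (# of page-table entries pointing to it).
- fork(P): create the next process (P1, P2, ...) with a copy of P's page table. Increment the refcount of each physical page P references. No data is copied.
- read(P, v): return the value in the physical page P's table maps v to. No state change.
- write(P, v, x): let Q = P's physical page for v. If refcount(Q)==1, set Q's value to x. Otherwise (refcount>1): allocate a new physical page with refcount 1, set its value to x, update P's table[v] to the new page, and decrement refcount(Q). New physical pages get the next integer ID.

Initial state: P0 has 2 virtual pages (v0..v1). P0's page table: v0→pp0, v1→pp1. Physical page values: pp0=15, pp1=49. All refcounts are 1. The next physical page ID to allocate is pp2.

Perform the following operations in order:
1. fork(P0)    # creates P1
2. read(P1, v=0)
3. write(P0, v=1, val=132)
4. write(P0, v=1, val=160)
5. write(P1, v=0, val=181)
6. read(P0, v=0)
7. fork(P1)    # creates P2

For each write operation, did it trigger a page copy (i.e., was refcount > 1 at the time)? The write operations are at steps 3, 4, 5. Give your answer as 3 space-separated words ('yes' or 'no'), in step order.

Op 1: fork(P0) -> P1. 2 ppages; refcounts: pp0:2 pp1:2
Op 2: read(P1, v0) -> 15. No state change.
Op 3: write(P0, v1, 132). refcount(pp1)=2>1 -> COPY to pp2. 3 ppages; refcounts: pp0:2 pp1:1 pp2:1
Op 4: write(P0, v1, 160). refcount(pp2)=1 -> write in place. 3 ppages; refcounts: pp0:2 pp1:1 pp2:1
Op 5: write(P1, v0, 181). refcount(pp0)=2>1 -> COPY to pp3. 4 ppages; refcounts: pp0:1 pp1:1 pp2:1 pp3:1
Op 6: read(P0, v0) -> 15. No state change.
Op 7: fork(P1) -> P2. 4 ppages; refcounts: pp0:1 pp1:2 pp2:1 pp3:2

yes no yes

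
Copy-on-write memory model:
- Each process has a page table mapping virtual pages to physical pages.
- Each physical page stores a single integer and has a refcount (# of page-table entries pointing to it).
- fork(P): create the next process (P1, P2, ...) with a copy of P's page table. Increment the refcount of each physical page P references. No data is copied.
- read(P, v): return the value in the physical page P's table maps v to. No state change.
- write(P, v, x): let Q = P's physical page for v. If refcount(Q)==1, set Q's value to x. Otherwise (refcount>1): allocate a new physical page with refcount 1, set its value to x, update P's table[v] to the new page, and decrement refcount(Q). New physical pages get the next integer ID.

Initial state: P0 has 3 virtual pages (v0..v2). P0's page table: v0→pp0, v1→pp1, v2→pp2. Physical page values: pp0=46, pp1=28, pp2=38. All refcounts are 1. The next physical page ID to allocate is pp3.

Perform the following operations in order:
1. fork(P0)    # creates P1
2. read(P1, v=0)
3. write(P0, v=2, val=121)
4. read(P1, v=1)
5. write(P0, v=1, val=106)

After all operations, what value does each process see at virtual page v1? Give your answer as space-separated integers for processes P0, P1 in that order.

Answer: 106 28

Derivation:
Op 1: fork(P0) -> P1. 3 ppages; refcounts: pp0:2 pp1:2 pp2:2
Op 2: read(P1, v0) -> 46. No state change.
Op 3: write(P0, v2, 121). refcount(pp2)=2>1 -> COPY to pp3. 4 ppages; refcounts: pp0:2 pp1:2 pp2:1 pp3:1
Op 4: read(P1, v1) -> 28. No state change.
Op 5: write(P0, v1, 106). refcount(pp1)=2>1 -> COPY to pp4. 5 ppages; refcounts: pp0:2 pp1:1 pp2:1 pp3:1 pp4:1
P0: v1 -> pp4 = 106
P1: v1 -> pp1 = 28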